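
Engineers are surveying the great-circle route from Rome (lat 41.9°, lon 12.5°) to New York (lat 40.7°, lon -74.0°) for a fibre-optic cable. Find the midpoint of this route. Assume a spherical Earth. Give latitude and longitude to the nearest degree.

Convert each endpoint to a unit vector on the sphere (x = cos φ cos λ, y = cos φ sin λ, z = sin φ).
The central angle between the endpoints is δ = arccos(p₁·p₂) ≈ 1.082 rad (62.0°).
Interpolate at f = 1/2 with slerp weights a = sin((1−f)δ)/sin δ ≈ 0.583, b = sin(fδ)/sin δ ≈ 0.583.
p = a·p₁ + b·p₂ ≈ (0.546, -0.331, 0.770); φ = arcsin(p_z) ≈ 50.34°, λ = atan2(p_y, p_x) ≈ -31.25°.

≈ lat 50°, lon -31°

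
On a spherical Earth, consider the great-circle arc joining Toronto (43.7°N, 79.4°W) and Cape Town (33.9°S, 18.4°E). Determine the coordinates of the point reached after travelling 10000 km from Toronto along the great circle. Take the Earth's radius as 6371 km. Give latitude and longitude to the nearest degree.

The haversine formula gives a central angle δ ≈ 2.056 rad (117.8°) between the endpoints. The total great-circle distance is δ·R ≈ 2.056 × 6371 ≈ 13102 km, so the target fraction is f = 10000/13102 ≈ 0.763.
Interpolate at f ≈ 0.763 with slerp weights a = sin((1−f)δ)/sin δ ≈ 0.529, b = sin(fδ)/sin δ ≈ 1.131.
p = a·p₁ + b·p₂ ≈ (0.961, -0.080, -0.265); φ = arcsin(p_z) ≈ -15.38°, λ = atan2(p_y, p_x) ≈ -4.74°.

≈ 15°S, 5°W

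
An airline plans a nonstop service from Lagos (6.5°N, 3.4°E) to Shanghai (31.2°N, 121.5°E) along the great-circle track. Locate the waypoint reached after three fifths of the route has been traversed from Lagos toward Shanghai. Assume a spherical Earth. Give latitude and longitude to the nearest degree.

Convert each endpoint to a unit vector on the sphere (x = cos φ cos λ, y = cos φ sin λ, z = sin φ).
The central angle between the endpoints is δ = arccos(p₁·p₂) ≈ 1.919 rad (110.0°).
Interpolate at f = 3/5 with slerp weights a = sin((1−f)δ)/sin δ ≈ 0.739, b = sin(fδ)/sin δ ≈ 0.972.
p = a·p₁ + b·p₂ ≈ (0.299, 0.752, 0.587); φ = arcsin(p_z) ≈ 35.95°, λ = atan2(p_y, p_x) ≈ 68.35°.

≈ 36°N, 68°E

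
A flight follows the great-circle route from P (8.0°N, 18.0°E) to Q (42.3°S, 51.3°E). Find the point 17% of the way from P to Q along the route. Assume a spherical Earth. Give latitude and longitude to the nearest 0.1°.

Write both endpoints as unit vectors p₁, p₂ with components (cos φ cos λ, cos φ sin λ, sin φ).
The central angle between the endpoints is δ = arccos(p₁·p₂) ≈ 1.026 rad (58.8°).
Interpolate at f = 0.17 with slerp weights a = sin((1−f)δ)/sin δ ≈ 0.880, b = sin(fδ)/sin δ ≈ 0.203.
p = a·p₁ + b·p₂ ≈ (0.922, 0.386, -0.014); φ = arcsin(p_z) ≈ -0.81°, λ = atan2(p_y, p_x) ≈ 22.73°.

≈ (0.8°S, 22.7°E)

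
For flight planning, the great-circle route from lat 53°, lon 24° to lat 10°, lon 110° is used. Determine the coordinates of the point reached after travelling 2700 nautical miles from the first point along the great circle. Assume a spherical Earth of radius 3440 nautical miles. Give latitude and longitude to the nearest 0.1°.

≈ lat 35.9°, lon 84.6°

The haversine formula gives a central angle δ ≈ 1.390 rad (79.6°) between the endpoints. The total great-circle distance is δ·R ≈ 1.390 × 3440 ≈ 4781 nmi, so the target fraction is f = 2700/4781 ≈ 0.565.
Interpolate at f ≈ 0.565 with slerp weights a = sin((1−f)δ)/sin δ ≈ 0.578, b = sin(fδ)/sin δ ≈ 0.718.
p = a·p₁ + b·p₂ ≈ (0.076, 0.806, 0.586); φ = arcsin(p_z) ≈ 35.91°, λ = atan2(p_y, p_x) ≈ 84.63°.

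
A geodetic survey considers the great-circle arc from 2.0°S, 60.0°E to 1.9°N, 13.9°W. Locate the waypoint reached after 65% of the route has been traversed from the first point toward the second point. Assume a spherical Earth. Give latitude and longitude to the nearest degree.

Write both endpoints as unit vectors p₁, p₂ with components (cos φ cos λ, cos φ sin λ, sin φ).
The central angle between the endpoints is δ = arccos(p₁·p₂) ≈ 1.291 rad (74.0°).
Interpolate at f = 0.65 with slerp weights a = sin((1−f)δ)/sin δ ≈ 0.454, b = sin(fδ)/sin δ ≈ 0.774.
p = a·p₁ + b·p₂ ≈ (0.978, 0.207, 0.010); φ = arcsin(p_z) ≈ 0.56°, λ = atan2(p_y, p_x) ≈ 11.97°.

≈ 1°N, 12°E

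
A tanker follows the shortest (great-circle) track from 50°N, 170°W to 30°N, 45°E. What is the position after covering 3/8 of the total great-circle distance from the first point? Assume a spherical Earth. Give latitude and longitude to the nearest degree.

Write both endpoints as unit vectors p₁, p₂ with components (cos φ cos λ, cos φ sin λ, sin φ).
The central angle between the endpoints is δ = arccos(p₁·p₂) ≈ 1.644 rad (94.2°).
Interpolate at f = 3/8 with slerp weights a = sin((1−f)δ)/sin δ ≈ 0.858, b = sin(fδ)/sin δ ≈ 0.580.
p = a·p₁ + b·p₂ ≈ (-0.188, 0.259, 0.947); φ = arcsin(p_z) ≈ 71.31°, λ = atan2(p_y, p_x) ≈ 126.00°.

≈ 71°N, 126°E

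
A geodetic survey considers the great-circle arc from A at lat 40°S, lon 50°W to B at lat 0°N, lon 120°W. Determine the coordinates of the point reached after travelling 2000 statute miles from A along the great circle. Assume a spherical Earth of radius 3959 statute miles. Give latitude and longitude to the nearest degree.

≈ lat 29°S, lon 82°W

From cos δ = sin φ₁ sin φ₂ + cos φ₁ cos φ₂ cos Δλ, the central angle is δ ≈ 1.306 rad (74.8°). The total great-circle distance is δ·R ≈ 1.306 × 3959 ≈ 5169 mi, so the target fraction is f = 2000/5169 ≈ 0.387.
Interpolate at f ≈ 0.387 with slerp weights a = sin((1−f)δ)/sin δ ≈ 0.744, b = sin(fδ)/sin δ ≈ 0.501.
p = a·p₁ + b·p₂ ≈ (0.115, -0.871, -0.478); φ = arcsin(p_z) ≈ -28.56°, λ = atan2(p_y, p_x) ≈ -82.45°.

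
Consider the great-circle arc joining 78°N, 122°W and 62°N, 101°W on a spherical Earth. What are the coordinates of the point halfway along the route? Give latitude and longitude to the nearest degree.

From cos δ = sin φ₁ sin φ₂ + cos φ₁ cos φ₂ cos Δλ, the central angle is δ ≈ 0.302 rad (17.3°).
Interpolate at f = 1/2 with slerp weights a = sin((1−f)δ)/sin δ ≈ 0.506, b = sin(fδ)/sin δ ≈ 0.506.
p = a·p₁ + b·p₂ ≈ (-0.101, -0.322, 0.941); φ = arcsin(p_z) ≈ 70.26°, λ = atan2(p_y, p_x) ≈ -107.41°.

≈ 70°N, 107°W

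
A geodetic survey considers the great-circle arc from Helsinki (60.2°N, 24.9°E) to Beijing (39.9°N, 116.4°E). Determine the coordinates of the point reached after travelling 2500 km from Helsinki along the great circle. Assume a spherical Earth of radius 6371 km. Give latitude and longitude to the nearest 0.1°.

Convert each endpoint to a unit vector on the sphere (x = cos φ cos λ, y = cos φ sin λ, z = sin φ).
The central angle between the endpoints is δ = arccos(p₁·p₂) ≈ 0.992 rad (56.9°). The total great-circle distance is δ·R ≈ 0.992 × 6371 ≈ 6323 km, so the target fraction is f = 2500/6323 ≈ 0.395.
Interpolate at f ≈ 0.395 with slerp weights a = sin((1−f)δ)/sin δ ≈ 0.674, b = sin(fδ)/sin δ ≈ 0.457.
p = a·p₁ + b·p₂ ≈ (0.148, 0.455, 0.878); φ = arcsin(p_z) ≈ 61.42°, λ = atan2(p_y, p_x) ≈ 71.96°.

≈ 61.4°N, 72.0°E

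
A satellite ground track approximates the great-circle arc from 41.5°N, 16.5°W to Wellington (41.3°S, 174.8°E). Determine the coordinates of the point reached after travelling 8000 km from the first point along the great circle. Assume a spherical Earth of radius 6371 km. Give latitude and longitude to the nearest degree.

The haversine formula gives a central angle δ ≈ 2.994 rad (171.5°) between the endpoints. The total great-circle distance is δ·R ≈ 2.994 × 6371 ≈ 19073 km, so the target fraction is f = 8000/19073 ≈ 0.419.
Interpolate at f ≈ 0.419 with slerp weights a = sin((1−f)δ)/sin δ ≈ 6.693, b = sin(fδ)/sin δ ≈ 6.453.
p = a·p₁ + b·p₂ ≈ (-0.022, -0.984, 0.176); φ = arcsin(p_z) ≈ 10.11°, λ = atan2(p_y, p_x) ≈ -91.28°.

≈ 10°N, 91°W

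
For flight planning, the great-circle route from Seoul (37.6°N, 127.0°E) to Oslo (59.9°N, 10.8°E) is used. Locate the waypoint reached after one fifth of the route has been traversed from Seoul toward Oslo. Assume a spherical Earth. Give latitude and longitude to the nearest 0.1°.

≈ 49.4°N, 116.8°E

The haversine formula gives a central angle δ ≈ 1.211 rad (69.4°) between the endpoints.
Interpolate at f = 1/5 with slerp weights a = sin((1−f)δ)/sin δ ≈ 0.881, b = sin(fδ)/sin δ ≈ 0.256.
p = a·p₁ + b·p₂ ≈ (-0.294, 0.581, 0.759); φ = arcsin(p_z) ≈ 49.37°, λ = atan2(p_y, p_x) ≈ 116.80°.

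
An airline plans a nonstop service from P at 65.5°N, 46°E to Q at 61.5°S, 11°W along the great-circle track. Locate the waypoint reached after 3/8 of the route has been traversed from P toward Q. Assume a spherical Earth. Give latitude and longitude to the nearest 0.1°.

Write both endpoints as unit vectors p₁, p₂ with components (cos φ cos λ, cos φ sin λ, sin φ).
The central angle between the endpoints is δ = arccos(p₁·p₂) ≈ 2.335 rad (133.8°).
Interpolate at f = 3/8 with slerp weights a = sin((1−f)δ)/sin δ ≈ 1.376, b = sin(fδ)/sin δ ≈ 1.064.
p = a·p₁ + b·p₂ ≈ (0.895, 0.314, 0.318); φ = arcsin(p_z) ≈ 18.53°, λ = atan2(p_y, p_x) ≈ 19.33°.

≈ 18.5°N, 19.3°E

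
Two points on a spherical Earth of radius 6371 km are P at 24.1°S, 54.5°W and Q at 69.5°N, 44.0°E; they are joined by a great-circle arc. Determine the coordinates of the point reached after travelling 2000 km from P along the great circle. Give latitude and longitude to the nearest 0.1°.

Write both endpoints as unit vectors p₁, p₂ with components (cos φ cos λ, cos φ sin λ, sin φ).
The central angle between the endpoints is δ = arccos(p₁·p₂) ≈ 2.015 rad (115.5°). The total great-circle distance is δ·R ≈ 2.015 × 6371 ≈ 12837 km, so the target fraction is f = 2000/12837 ≈ 0.156.
Interpolate at f ≈ 0.156 with slerp weights a = sin((1−f)δ)/sin δ ≈ 1.098, b = sin(fδ)/sin δ ≈ 0.342.
p = a·p₁ + b·p₂ ≈ (0.668, -0.733, -0.128); φ = arcsin(p_z) ≈ -7.36°, λ = atan2(p_y, p_x) ≈ -47.64°.

≈ 7.4°S, 47.6°W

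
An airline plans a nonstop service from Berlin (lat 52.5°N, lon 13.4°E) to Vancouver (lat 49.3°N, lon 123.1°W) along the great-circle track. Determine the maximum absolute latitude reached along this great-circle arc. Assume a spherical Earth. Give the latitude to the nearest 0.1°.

≈ 73.3°N

The great circle lies in the plane with unit normal n̂ = (p₁ × p₂)/|p₁ × p₂|.
Here n̂_z ≈ -0.288; the vertex latitude is φ_max = arccos|n̂_z| ≈ 73.3°.
Check via Clairaut: cos φ_max = |cos φ₁| · sin C = cos(52.5°)·sin(28.2°) ≈ 0.288, again giving ≈ 73.3°.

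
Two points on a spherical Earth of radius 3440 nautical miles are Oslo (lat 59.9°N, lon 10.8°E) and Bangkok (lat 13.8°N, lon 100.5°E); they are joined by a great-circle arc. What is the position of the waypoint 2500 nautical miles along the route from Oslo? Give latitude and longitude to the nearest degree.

≈ lat 43°N, lon 76°E

Convert each endpoint to a unit vector on the sphere (x = cos φ cos λ, y = cos φ sin λ, z = sin φ).
The central angle between the endpoints is δ = arccos(p₁·p₂) ≈ 1.360 rad (77.9°). The total great-circle distance is δ·R ≈ 1.360 × 3440 ≈ 4680 nmi, so the target fraction is f = 2500/4680 ≈ 0.534.
Interpolate at f ≈ 0.534 with slerp weights a = sin((1−f)δ)/sin δ ≈ 0.605, b = sin(fδ)/sin δ ≈ 0.679.
p = a·p₁ + b·p₂ ≈ (0.178, 0.706, 0.686); φ = arcsin(p_z) ≈ 43.30°, λ = atan2(p_y, p_x) ≈ 75.84°.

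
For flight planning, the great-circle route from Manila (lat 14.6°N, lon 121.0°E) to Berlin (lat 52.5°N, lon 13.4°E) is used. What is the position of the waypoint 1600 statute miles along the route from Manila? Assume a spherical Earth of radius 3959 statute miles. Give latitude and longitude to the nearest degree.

≈ lat 33°N, lon 105°E

Write both endpoints as unit vectors p₁, p₂ with components (cos φ cos λ, cos φ sin λ, sin φ).
The central angle between the endpoints is δ = arccos(p₁·p₂) ≈ 1.549 rad (88.7°). The total great-circle distance is δ·R ≈ 1.549 × 3959 ≈ 6132 mi, so the target fraction is f = 1600/6132 ≈ 0.261.
Interpolate at f ≈ 0.261 with slerp weights a = sin((1−f)δ)/sin δ ≈ 0.911, b = sin(fδ)/sin δ ≈ 0.393.
p = a·p₁ + b·p₂ ≈ (-0.221, 0.811, 0.542); φ = arcsin(p_z) ≈ 32.80°, λ = atan2(p_y, p_x) ≈ 105.25°.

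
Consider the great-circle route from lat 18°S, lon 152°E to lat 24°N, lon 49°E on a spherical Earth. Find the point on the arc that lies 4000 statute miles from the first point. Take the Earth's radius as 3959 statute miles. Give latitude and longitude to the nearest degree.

Write both endpoints as unit vectors p₁, p₂ with components (cos φ cos λ, cos φ sin λ, sin φ).
The central angle between the endpoints is δ = arccos(p₁·p₂) ≈ 1.898 rad (108.7°). The total great-circle distance is δ·R ≈ 1.898 × 3959 ≈ 7513 mi, so the target fraction is f = 4000/7513 ≈ 0.532.
Interpolate at f ≈ 0.532 with slerp weights a = sin((1−f)δ)/sin δ ≈ 0.819, b = sin(fδ)/sin δ ≈ 0.894.
p = a·p₁ + b·p₂ ≈ (-0.152, 0.982, 0.111); φ = arcsin(p_z) ≈ 6.36°, λ = atan2(p_y, p_x) ≈ 98.77°.

≈ lat 6°N, lon 99°E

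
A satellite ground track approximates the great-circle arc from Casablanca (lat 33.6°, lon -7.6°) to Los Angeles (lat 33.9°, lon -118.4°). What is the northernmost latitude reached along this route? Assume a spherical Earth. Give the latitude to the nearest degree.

≈ 50°

The great circle lies in the plane with unit normal n̂ = (p₁ × p₂)/|p₁ × p₂|.
Here n̂_z ≈ -0.648; the vertex latitude is φ_max = arccos|n̂_z| ≈ 49.6°.
Check via Clairaut: cos φ_max = |cos φ₁| · sin C = cos(33.6°)·sin(51.0°) ≈ 0.648, again giving ≈ 49.6°.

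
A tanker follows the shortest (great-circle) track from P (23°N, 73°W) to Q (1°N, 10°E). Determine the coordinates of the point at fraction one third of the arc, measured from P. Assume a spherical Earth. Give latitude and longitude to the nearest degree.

≈ (19°N, 43°W)

The haversine formula gives a central angle δ ≈ 1.452 rad (83.2°) between the endpoints.
Interpolate at f = 1/3 with slerp weights a = sin((1−f)δ)/sin δ ≈ 0.829, b = sin(fδ)/sin δ ≈ 0.469.
p = a·p₁ + b·p₂ ≈ (0.685, -0.649, 0.332); φ = arcsin(p_z) ≈ 19.41°, λ = atan2(p_y, p_x) ≈ -43.46°.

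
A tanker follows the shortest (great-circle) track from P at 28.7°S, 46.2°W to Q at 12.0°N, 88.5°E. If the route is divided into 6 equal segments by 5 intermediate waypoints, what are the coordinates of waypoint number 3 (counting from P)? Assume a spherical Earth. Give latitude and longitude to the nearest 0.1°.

Convert each endpoint to a unit vector on the sphere (x = cos φ cos λ, y = cos φ sin λ, z = sin φ).
The central angle between the endpoints is δ = arccos(p₁·p₂) ≈ 2.351 rad (134.7°).
Interpolate at f = 3/6 with slerp weights a = sin((1−f)δ)/sin δ ≈ 1.298, b = sin(fδ)/sin δ ≈ 1.298.
p = a·p₁ + b·p₂ ≈ (0.821, 0.448, -0.354); φ = arcsin(p_z) ≈ -20.70°, λ = atan2(p_y, p_x) ≈ 28.58°.

≈ 20.7°S, 28.6°E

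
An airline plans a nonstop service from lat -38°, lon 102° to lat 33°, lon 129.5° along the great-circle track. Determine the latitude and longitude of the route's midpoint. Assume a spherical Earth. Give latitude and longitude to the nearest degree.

The haversine formula gives a central angle δ ≈ 1.317 rad (75.5°) between the endpoints.
Interpolate at f = 1/2 with slerp weights a = sin((1−f)δ)/sin δ ≈ 0.632, b = sin(fδ)/sin δ ≈ 0.632.
p = a·p₁ + b·p₂ ≈ (-0.441, 0.896, -0.045); φ = arcsin(p_z) ≈ -2.57°, λ = atan2(p_y, p_x) ≈ 116.19°.

≈ lat -3°, lon 116°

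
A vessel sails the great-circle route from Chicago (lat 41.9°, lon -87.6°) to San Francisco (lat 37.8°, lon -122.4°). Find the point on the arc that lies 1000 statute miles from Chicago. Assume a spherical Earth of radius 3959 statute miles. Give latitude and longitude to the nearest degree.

From cos δ = sin φ₁ sin φ₂ + cos φ₁ cos φ₂ cos Δλ, the central angle is δ ≈ 0.468 rad (26.8°). The total great-circle distance is δ·R ≈ 0.468 × 3959 ≈ 1855 mi, so the target fraction is f = 1000/1855 ≈ 0.539.
Interpolate at f ≈ 0.539 with slerp weights a = sin((1−f)δ)/sin δ ≈ 0.474, b = sin(fδ)/sin δ ≈ 0.553.
p = a·p₁ + b·p₂ ≈ (-0.220, -0.722, 0.656); φ = arcsin(p_z) ≈ 41.00°, λ = atan2(p_y, p_x) ≈ -106.91°.

≈ lat 41°, lon -107°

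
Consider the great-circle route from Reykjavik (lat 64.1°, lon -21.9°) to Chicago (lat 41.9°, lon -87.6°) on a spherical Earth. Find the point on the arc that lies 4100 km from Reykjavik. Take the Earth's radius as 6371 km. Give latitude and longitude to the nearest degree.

≈ lat 47°, lon -83°

Write both endpoints as unit vectors p₁, p₂ with components (cos φ cos λ, cos φ sin λ, sin φ).
The central angle between the endpoints is δ = arccos(p₁·p₂) ≈ 0.746 rad (42.7°). The total great-circle distance is δ·R ≈ 0.746 × 6371 ≈ 4752 km, so the target fraction is f = 4100/4752 ≈ 0.863.
Interpolate at f ≈ 0.863 with slerp weights a = sin((1−f)δ)/sin δ ≈ 0.150, b = sin(fδ)/sin δ ≈ 0.884.
p = a·p₁ + b·p₂ ≈ (0.089, -0.682, 0.726); φ = arcsin(p_z) ≈ 46.54°, λ = atan2(p_y, p_x) ≈ -82.60°.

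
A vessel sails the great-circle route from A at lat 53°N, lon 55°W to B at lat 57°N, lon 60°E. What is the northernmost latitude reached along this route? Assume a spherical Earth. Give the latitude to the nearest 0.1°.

The great circle lies in the plane with unit normal n̂ = (p₁ × p₂)/|p₁ × p₂|.
Here n̂_z ≈ +0.351; the vertex latitude is φ_max = arccos|n̂_z| ≈ 69.5°.

≈ 69.5°N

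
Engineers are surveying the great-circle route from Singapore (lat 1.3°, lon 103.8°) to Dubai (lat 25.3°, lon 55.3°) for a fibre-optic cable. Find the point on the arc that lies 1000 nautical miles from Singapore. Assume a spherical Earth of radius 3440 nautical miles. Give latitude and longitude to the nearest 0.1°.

≈ lat 9.9°, lon 89.4°

Convert each endpoint to a unit vector on the sphere (x = cos φ cos λ, y = cos φ sin λ, z = sin φ).
The central angle between the endpoints is δ = arccos(p₁·p₂) ≈ 0.916 rad (52.5°). The total great-circle distance is δ·R ≈ 0.916 × 3440 ≈ 3153 nmi, so the target fraction is f = 1000/3153 ≈ 0.317.
Interpolate at f ≈ 0.317 with slerp weights a = sin((1−f)δ)/sin δ ≈ 0.738, b = sin(fδ)/sin δ ≈ 0.361.
p = a·p₁ + b·p₂ ≈ (0.010, 0.985, 0.171); φ = arcsin(p_z) ≈ 9.85°, λ = atan2(p_y, p_x) ≈ 89.43°.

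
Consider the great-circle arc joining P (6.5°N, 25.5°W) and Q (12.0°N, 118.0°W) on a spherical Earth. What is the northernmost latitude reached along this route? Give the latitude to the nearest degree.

The great circle lies in the plane with unit normal n̂ = (p₁ × p₂)/|p₁ × p₂|.
Here n̂_z ≈ -0.971; the vertex latitude is φ_max = arccos|n̂_z| ≈ 13.8°.
Check via Clairaut: cos φ_max = |cos φ₁| · sin C = cos(6.5°)·sin(77.8°) ≈ 0.971, again giving ≈ 13.8°.

≈ 14°N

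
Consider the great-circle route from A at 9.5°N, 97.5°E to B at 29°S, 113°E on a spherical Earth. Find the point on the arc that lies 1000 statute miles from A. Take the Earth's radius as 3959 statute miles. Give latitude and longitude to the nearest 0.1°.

≈ 4.1°S, 102.6°E

Write both endpoints as unit vectors p₁, p₂ with components (cos φ cos λ, cos φ sin λ, sin φ).
The central angle between the endpoints is δ = arccos(p₁·p₂) ≈ 0.721 rad (41.3°). The total great-circle distance is δ·R ≈ 0.721 × 3959 ≈ 2854 mi, so the target fraction is f = 1000/2854 ≈ 0.350.
Interpolate at f ≈ 0.350 with slerp weights a = sin((1−f)δ)/sin δ ≈ 0.684, b = sin(fδ)/sin δ ≈ 0.379.
p = a·p₁ + b·p₂ ≈ (-0.217, 0.974, -0.071); φ = arcsin(p_z) ≈ -4.05°, λ = atan2(p_y, p_x) ≈ 102.59°.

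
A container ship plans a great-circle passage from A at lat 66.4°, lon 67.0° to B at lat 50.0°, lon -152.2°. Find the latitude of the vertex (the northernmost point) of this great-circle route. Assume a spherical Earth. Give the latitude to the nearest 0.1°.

≈ 79.2°

The great circle lies in the plane with unit normal n̂ = (p₁ × p₂)/|p₁ × p₂|.
Here n̂_z ≈ +0.188; the vertex latitude is φ_max = arccos|n̂_z| ≈ 79.2°.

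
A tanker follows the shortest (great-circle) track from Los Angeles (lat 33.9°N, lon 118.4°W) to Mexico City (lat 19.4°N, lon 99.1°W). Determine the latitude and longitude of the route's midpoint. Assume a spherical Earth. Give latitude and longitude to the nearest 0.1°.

≈ lat 27.0°N, lon 108.1°W

Convert each endpoint to a unit vector on the sphere (x = cos φ cos λ, y = cos φ sin λ, z = sin φ).
The central angle between the endpoints is δ = arccos(p₁·p₂) ≈ 0.392 rad (22.5°).
Interpolate at f = 1/2 with slerp weights a = sin((1−f)δ)/sin δ ≈ 0.510, b = sin(fδ)/sin δ ≈ 0.510.
p = a·p₁ + b·p₂ ≈ (-0.277, -0.847, 0.454); φ = arcsin(p_z) ≈ 26.98°, λ = atan2(p_y, p_x) ≈ -108.13°.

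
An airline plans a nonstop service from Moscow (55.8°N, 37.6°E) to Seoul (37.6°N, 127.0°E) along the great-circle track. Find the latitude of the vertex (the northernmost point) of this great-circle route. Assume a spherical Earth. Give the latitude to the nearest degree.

The great circle lies in the plane with unit normal n̂ = (p₁ × p₂)/|p₁ × p₂|.
Here n̂_z ≈ +0.517; the vertex latitude is φ_max = arccos|n̂_z| ≈ 58.8°.
Check via Clairaut: cos φ_max = |cos φ₁| · sin C = cos(55.8°)·sin(67.0°) ≈ 0.517, again giving ≈ 58.8°.

≈ 59°N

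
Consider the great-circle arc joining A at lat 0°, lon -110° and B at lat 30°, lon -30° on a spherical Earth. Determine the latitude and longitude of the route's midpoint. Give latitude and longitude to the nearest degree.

The haversine formula gives a central angle δ ≈ 1.420 rad (81.4°) between the endpoints.
Interpolate at f = 1/2 with slerp weights a = sin((1−f)δ)/sin δ ≈ 0.659, b = sin(fδ)/sin δ ≈ 0.659.
p = a·p₁ + b·p₂ ≈ (0.269, -0.905, 0.330); φ = arcsin(p_z) ≈ 19.25°, λ = atan2(p_y, p_x) ≈ -73.45°.

≈ lat 19°, lon -73°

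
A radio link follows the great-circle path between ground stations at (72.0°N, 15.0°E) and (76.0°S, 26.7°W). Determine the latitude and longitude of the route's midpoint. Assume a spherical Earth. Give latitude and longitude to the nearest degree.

Write both endpoints as unit vectors p₁, p₂ with components (cos φ cos λ, cos φ sin λ, sin φ).
The central angle between the endpoints is δ = arccos(p₁·p₂) ≈ 2.620 rad (150.1°).
Interpolate at f = 1/2 with slerp weights a = sin((1−f)δ)/sin δ ≈ 1.939, b = sin(fδ)/sin δ ≈ 1.939.
p = a·p₁ + b·p₂ ≈ (0.998, -0.056, -0.037); φ = arcsin(p_z) ≈ -2.14°, λ = atan2(p_y, p_x) ≈ -3.19°.

≈ (2°S, 3°W)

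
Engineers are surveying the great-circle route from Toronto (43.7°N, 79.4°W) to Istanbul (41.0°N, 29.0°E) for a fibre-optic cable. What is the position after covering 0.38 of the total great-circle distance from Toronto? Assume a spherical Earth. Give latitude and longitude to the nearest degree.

Convert each endpoint to a unit vector on the sphere (x = cos φ cos λ, y = cos φ sin λ, z = sin φ).
The central angle between the endpoints is δ = arccos(p₁·p₂) ≈ 1.286 rad (73.7°).
Interpolate at f = 0.38 with slerp weights a = sin((1−f)δ)/sin δ ≈ 0.745, b = sin(fδ)/sin δ ≈ 0.489.
p = a·p₁ + b·p₂ ≈ (0.422, -0.351, 0.836); φ = arcsin(p_z) ≈ 56.72°, λ = atan2(p_y, p_x) ≈ -39.73°.

≈ (57°N, 40°W)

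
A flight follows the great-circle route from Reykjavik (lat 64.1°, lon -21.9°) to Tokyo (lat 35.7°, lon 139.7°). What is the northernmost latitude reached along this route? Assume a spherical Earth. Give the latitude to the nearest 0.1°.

The great circle lies in the plane with unit normal n̂ = (p₁ × p₂)/|p₁ × p₂|.
Here n̂_z ≈ +0.114; the vertex latitude is φ_max = arccos|n̂_z| ≈ 83.5°.

≈ 83.5°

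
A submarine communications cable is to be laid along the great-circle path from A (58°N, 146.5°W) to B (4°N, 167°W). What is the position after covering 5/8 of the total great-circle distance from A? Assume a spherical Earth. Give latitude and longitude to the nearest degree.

From cos δ = sin φ₁ sin φ₂ + cos φ₁ cos φ₂ cos Δλ, the central angle is δ ≈ 0.983 rad (56.3°).
Interpolate at f = 5/8 with slerp weights a = sin((1−f)δ)/sin δ ≈ 0.433, b = sin(fδ)/sin δ ≈ 0.693.
p = a·p₁ + b·p₂ ≈ (-0.865, -0.282, 0.416); φ = arcsin(p_z) ≈ 24.55°, λ = atan2(p_y, p_x) ≈ -161.93°.

≈ (25°N, 162°W)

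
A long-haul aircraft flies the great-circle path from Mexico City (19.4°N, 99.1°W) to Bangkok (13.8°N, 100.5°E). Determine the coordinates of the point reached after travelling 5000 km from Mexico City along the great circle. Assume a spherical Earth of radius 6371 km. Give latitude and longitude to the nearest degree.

From cos δ = sin φ₁ sin φ₂ + cos φ₁ cos φ₂ cos Δλ, the central angle is δ ≈ 2.471 rad (141.6°). The total great-circle distance is δ·R ≈ 2.471 × 6371 ≈ 15745 km, so the target fraction is f = 5000/15745 ≈ 0.318.
Interpolate at f ≈ 0.318 with slerp weights a = sin((1−f)δ)/sin δ ≈ 1.599, b = sin(fδ)/sin δ ≈ 1.138.
p = a·p₁ + b·p₂ ≈ (-0.440, -0.403, 0.803); φ = arcsin(p_z) ≈ 53.37°, λ = atan2(p_y, p_x) ≈ -137.51°.

≈ (53°N, 138°W)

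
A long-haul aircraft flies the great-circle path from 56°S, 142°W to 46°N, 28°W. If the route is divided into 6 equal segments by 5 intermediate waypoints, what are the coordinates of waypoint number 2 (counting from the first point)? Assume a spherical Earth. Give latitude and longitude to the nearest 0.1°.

From cos δ = sin φ₁ sin φ₂ + cos φ₁ cos φ₂ cos Δλ, the central angle is δ ≈ 2.425 rad (139.0°).
Interpolate at f = 2/6 with slerp weights a = sin((1−f)δ)/sin δ ≈ 1.522, b = sin(fδ)/sin δ ≈ 1.102.
p = a·p₁ + b·p₂ ≈ (0.005, -0.883, -0.469); φ = arcsin(p_z) ≈ -27.97°, λ = atan2(p_y, p_x) ≈ -89.66°.

≈ 28.0°S, 89.7°W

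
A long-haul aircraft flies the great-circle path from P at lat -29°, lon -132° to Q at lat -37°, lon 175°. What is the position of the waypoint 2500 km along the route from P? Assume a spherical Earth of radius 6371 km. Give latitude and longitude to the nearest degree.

≈ lat -36°, lon -157°

The haversine formula gives a central angle δ ≈ 0.778 rad (44.6°) between the endpoints. The total great-circle distance is δ·R ≈ 0.778 × 6371 ≈ 4958 km, so the target fraction is f = 2500/4958 ≈ 0.504.
Interpolate at f ≈ 0.504 with slerp weights a = sin((1−f)δ)/sin δ ≈ 0.536, b = sin(fδ)/sin δ ≈ 0.545.
p = a·p₁ + b·p₂ ≈ (-0.747, -0.311, -0.588); φ = arcsin(p_z) ≈ -35.99°, λ = atan2(p_y, p_x) ≈ -157.43°.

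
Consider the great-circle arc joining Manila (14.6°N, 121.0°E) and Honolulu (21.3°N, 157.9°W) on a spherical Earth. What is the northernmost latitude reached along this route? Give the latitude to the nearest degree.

The great circle lies in the plane with unit normal n̂ = (p₁ × p₂)/|p₁ × p₂|.
Here n̂_z ≈ +0.916; the vertex latitude is φ_max = arccos|n̂_z| ≈ 23.7°.

≈ 24°N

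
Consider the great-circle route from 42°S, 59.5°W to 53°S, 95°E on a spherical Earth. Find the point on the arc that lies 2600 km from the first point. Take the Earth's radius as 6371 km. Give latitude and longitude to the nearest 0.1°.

Write both endpoints as unit vectors p₁, p₂ with components (cos φ cos λ, cos φ sin λ, sin φ).
The central angle between the endpoints is δ = arccos(p₁·p₂) ≈ 1.440 rad (82.5°). The total great-circle distance is δ·R ≈ 1.440 × 6371 ≈ 9172 km, so the target fraction is f = 2600/9172 ≈ 0.283.
Interpolate at f ≈ 0.283 with slerp weights a = sin((1−f)δ)/sin δ ≈ 0.866, b = sin(fδ)/sin δ ≈ 0.400.
p = a·p₁ + b·p₂ ≈ (0.305, -0.314, -0.899); φ = arcsin(p_z) ≈ -64.01°, λ = atan2(p_y, p_x) ≈ -45.81°.

≈ 64.0°S, 45.8°W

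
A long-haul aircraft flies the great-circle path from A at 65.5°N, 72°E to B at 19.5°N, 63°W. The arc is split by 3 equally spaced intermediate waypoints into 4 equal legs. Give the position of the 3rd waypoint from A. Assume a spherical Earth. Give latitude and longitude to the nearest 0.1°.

≈ 40.4°N, 54.7°W

Convert each endpoint to a unit vector on the sphere (x = cos φ cos λ, y = cos φ sin λ, z = sin φ).
The central angle between the endpoints is δ = arccos(p₁·p₂) ≈ 1.543 rad (88.4°).
Interpolate at f = 3/4 with slerp weights a = sin((1−f)δ)/sin δ ≈ 0.377, b = sin(fδ)/sin δ ≈ 0.916.
p = a·p₁ + b·p₂ ≈ (0.440, -0.621, 0.648); φ = arcsin(p_z) ≈ 40.42°, λ = atan2(p_y, p_x) ≈ -54.66°.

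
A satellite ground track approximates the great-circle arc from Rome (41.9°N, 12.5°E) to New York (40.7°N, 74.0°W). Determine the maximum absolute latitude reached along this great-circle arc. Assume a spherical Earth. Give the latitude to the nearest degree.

≈ 50°N

The great circle lies in the plane with unit normal n̂ = (p₁ × p₂)/|p₁ × p₂|.
Here n̂_z ≈ -0.638; the vertex latitude is φ_max = arccos|n̂_z| ≈ 50.4°.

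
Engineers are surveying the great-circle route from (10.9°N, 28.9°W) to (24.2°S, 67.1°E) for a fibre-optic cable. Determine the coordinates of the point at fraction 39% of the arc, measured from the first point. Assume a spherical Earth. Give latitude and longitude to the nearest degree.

Convert each endpoint to a unit vector on the sphere (x = cos φ cos λ, y = cos φ sin λ, z = sin φ).
The central angle between the endpoints is δ = arccos(p₁·p₂) ≈ 1.743 rad (99.9°).
Interpolate at f = 0.39 with slerp weights a = sin((1−f)δ)/sin δ ≈ 0.887, b = sin(fδ)/sin δ ≈ 0.638.
p = a·p₁ + b·p₂ ≈ (0.989, 0.115, -0.094); φ = arcsin(p_z) ≈ -5.38°, λ = atan2(p_y, p_x) ≈ 6.64°.

≈ (5°S, 7°E)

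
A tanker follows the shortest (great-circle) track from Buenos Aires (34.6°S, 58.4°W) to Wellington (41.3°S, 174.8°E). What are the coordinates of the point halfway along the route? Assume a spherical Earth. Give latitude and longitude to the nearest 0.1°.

Write both endpoints as unit vectors p₁, p₂ with components (cos φ cos λ, cos φ sin λ, sin φ).
The central angle between the endpoints is δ = arccos(p₁·p₂) ≈ 1.566 rad (89.8°).
Interpolate at f = 1/2 with slerp weights a = sin((1−f)δ)/sin δ ≈ 0.706, b = sin(fδ)/sin δ ≈ 0.706.
p = a·p₁ + b·p₂ ≈ (-0.224, -0.447, -0.866); φ = arcsin(p_z) ≈ -60.04°, λ = atan2(p_y, p_x) ≈ -116.59°.

≈ (60.0°S, 116.6°W)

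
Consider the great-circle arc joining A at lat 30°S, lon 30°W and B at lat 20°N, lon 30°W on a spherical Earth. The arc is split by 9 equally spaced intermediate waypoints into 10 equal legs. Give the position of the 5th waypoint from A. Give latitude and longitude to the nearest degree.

≈ lat 5°S, lon 30°W

The haversine formula gives a central angle δ ≈ 0.873 rad (50.0°) between the endpoints.
Interpolate at f = 5/10 with slerp weights a = sin((1−f)δ)/sin δ ≈ 0.552, b = sin(fδ)/sin δ ≈ 0.552.
p = a·p₁ + b·p₂ ≈ (0.863, -0.498, -0.087); φ = arcsin(p_z) ≈ -5.00°, λ = atan2(p_y, p_x) ≈ -30.00°.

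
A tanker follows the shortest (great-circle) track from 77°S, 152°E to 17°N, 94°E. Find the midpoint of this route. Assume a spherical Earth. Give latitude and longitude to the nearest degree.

≈ 32°S, 104°E

The haversine formula gives a central angle δ ≈ 1.743 rad (99.8°) between the endpoints.
Interpolate at f = 1/2 with slerp weights a = sin((1−f)δ)/sin δ ≈ 0.777, b = sin(fδ)/sin δ ≈ 0.777.
p = a·p₁ + b·p₂ ≈ (-0.206, 0.823, -0.530); φ = arcsin(p_z) ≈ -31.98°, λ = atan2(p_y, p_x) ≈ 104.06°.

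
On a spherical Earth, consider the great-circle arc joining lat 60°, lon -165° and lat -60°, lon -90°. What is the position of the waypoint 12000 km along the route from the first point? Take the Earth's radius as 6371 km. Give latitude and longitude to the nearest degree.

≈ lat -39°, lon -111°

The haversine formula gives a central angle δ ≈ 2.326 rad (133.3°) between the endpoints. The total great-circle distance is δ·R ≈ 2.326 × 6371 ≈ 14818 km, so the target fraction is f = 12000/14818 ≈ 0.810.
Interpolate at f ≈ 0.810 with slerp weights a = sin((1−f)δ)/sin δ ≈ 0.588, b = sin(fδ)/sin δ ≈ 1.307.
p = a·p₁ + b·p₂ ≈ (-0.284, -0.729, -0.623); φ = arcsin(p_z) ≈ -38.50°, λ = atan2(p_y, p_x) ≈ -111.26°.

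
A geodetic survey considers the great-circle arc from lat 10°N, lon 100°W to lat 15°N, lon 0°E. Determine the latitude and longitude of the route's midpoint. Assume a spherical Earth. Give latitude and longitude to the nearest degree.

From cos δ = sin φ₁ sin φ₂ + cos φ₁ cos φ₂ cos Δλ, the central angle is δ ≈ 1.691 rad (96.9°).
Interpolate at f = 1/2 with slerp weights a = sin((1−f)δ)/sin δ ≈ 0.754, b = sin(fδ)/sin δ ≈ 0.754.
p = a·p₁ + b·p₂ ≈ (0.599, -0.731, 0.326); φ = arcsin(p_z) ≈ 19.03°, λ = atan2(p_y, p_x) ≈ -50.66°.

≈ lat 19°N, lon 51°W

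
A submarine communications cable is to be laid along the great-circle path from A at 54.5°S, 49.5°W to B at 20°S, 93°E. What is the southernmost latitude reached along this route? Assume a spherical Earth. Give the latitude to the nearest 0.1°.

≈ 70.4°S

The great circle lies in the plane with unit normal n̂ = (p₁ × p₂)/|p₁ × p₂|.
Here n̂_z ≈ +0.336; the vertex latitude is φ_max = arccos|n̂_z| ≈ 70.4°.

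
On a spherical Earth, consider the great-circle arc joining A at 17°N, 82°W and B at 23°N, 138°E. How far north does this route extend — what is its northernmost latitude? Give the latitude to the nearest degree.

≈ 47°N

The great circle lies in the plane with unit normal n̂ = (p₁ × p₂)/|p₁ × p₂|.
Here n̂_z ≈ -0.683; the vertex latitude is φ_max = arccos|n̂_z| ≈ 46.9°.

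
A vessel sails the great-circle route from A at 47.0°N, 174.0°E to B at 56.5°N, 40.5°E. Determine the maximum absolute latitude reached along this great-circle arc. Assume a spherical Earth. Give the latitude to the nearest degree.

The great circle lies in the plane with unit normal n̂ = (p₁ × p₂)/|p₁ × p₂|.
Here n̂_z ≈ -0.292; the vertex latitude is φ_max = arccos|n̂_z| ≈ 73.0°.
Check via Clairaut: cos φ_max = |cos φ₁| · sin C = cos(47.0°)·sin(25.3°) ≈ 0.292, again giving ≈ 73.0°.

≈ 73°N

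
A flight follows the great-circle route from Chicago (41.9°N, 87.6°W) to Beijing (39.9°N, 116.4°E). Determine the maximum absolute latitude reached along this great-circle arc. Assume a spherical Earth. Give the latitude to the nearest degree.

≈ 77°N

The great circle lies in the plane with unit normal n̂ = (p₁ × p₂)/|p₁ × p₂|.
Here n̂_z ≈ -0.233; the vertex latitude is φ_max = arccos|n̂_z| ≈ 76.5°.
Check via Clairaut: cos φ_max = |cos φ₁| · sin C = cos(41.9°)·sin(18.3°) ≈ 0.233, again giving ≈ 76.5°.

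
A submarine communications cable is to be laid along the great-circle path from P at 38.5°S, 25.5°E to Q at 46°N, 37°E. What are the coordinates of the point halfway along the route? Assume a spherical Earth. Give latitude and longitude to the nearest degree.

≈ 4°N, 31°E

Write both endpoints as unit vectors p₁, p₂ with components (cos φ cos λ, cos φ sin λ, sin φ).
The central angle between the endpoints is δ = arccos(p₁·p₂) ≈ 1.486 rad (85.1°).
Interpolate at f = 1/2 with slerp weights a = sin((1−f)δ)/sin δ ≈ 0.679, b = sin(fδ)/sin δ ≈ 0.679.
p = a·p₁ + b·p₂ ≈ (0.856, 0.513, 0.066); φ = arcsin(p_z) ≈ 3.77°, λ = atan2(p_y, p_x) ≈ 30.91°.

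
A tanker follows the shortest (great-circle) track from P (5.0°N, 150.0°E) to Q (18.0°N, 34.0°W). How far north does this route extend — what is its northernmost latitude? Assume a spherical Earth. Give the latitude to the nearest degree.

The great circle lies in the plane with unit normal n̂ = (p₁ × p₂)/|p₁ × p₂|.
Here n̂_z ≈ +0.167; the vertex latitude is φ_max = arccos|n̂_z| ≈ 80.4°.

≈ 80°N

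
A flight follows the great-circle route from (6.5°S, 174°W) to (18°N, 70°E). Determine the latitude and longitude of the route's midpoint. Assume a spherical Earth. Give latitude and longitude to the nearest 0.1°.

≈ (10.8°N, 130.0°E)

Write both endpoints as unit vectors p₁, p₂ with components (cos φ cos λ, cos φ sin λ, sin φ).
The central angle between the endpoints is δ = arccos(p₁·p₂) ≈ 2.037 rad (116.7°).
Interpolate at f = 1/2 with slerp weights a = sin((1−f)δ)/sin δ ≈ 0.953, b = sin(fδ)/sin δ ≈ 0.953.
p = a·p₁ + b·p₂ ≈ (-0.632, 0.753, 0.187); φ = arcsin(p_z) ≈ 10.75°, λ = atan2(p_y, p_x) ≈ 130.00°.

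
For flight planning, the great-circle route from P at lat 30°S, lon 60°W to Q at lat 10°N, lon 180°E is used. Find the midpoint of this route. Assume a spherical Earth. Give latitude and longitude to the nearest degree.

Write both endpoints as unit vectors p₁, p₂ with components (cos φ cos λ, cos φ sin λ, sin φ).
The central angle between the endpoints is δ = arccos(p₁·p₂) ≈ 2.110 rad (120.9°).
Interpolate at f = 1/2 with slerp weights a = sin((1−f)δ)/sin δ ≈ 1.014, b = sin(fδ)/sin δ ≈ 1.014.
p = a·p₁ + b·p₂ ≈ (-0.559, -0.760, -0.331); φ = arcsin(p_z) ≈ -19.32°, λ = atan2(p_y, p_x) ≈ -126.34°.

≈ lat 19°S, lon 126°W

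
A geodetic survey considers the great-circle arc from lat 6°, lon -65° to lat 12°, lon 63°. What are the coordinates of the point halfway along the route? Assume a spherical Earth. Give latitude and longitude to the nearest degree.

Write both endpoints as unit vectors p₁, p₂ with components (cos φ cos λ, cos φ sin λ, sin φ).
The central angle between the endpoints is δ = arccos(p₁·p₂) ≈ 2.186 rad (125.3°).
Interpolate at f = 1/2 with slerp weights a = sin((1−f)δ)/sin δ ≈ 1.087, b = sin(fδ)/sin δ ≈ 1.087.
p = a·p₁ + b·p₂ ≈ (0.940, -0.032, 0.340); φ = arcsin(p_z) ≈ 19.86°, λ = atan2(p_y, p_x) ≈ -1.98°.

≈ lat 20°, lon -2°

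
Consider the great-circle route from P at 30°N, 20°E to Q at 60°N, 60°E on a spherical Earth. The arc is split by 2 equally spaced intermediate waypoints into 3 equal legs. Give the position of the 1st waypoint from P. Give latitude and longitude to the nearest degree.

≈ 41°N, 29°E

Write both endpoints as unit vectors p₁, p₂ with components (cos φ cos λ, cos φ sin λ, sin φ).
The central angle between the endpoints is δ = arccos(p₁·p₂) ≈ 0.700 rad (40.1°).
Interpolate at f = 1/3 with slerp weights a = sin((1−f)δ)/sin δ ≈ 0.698, b = sin(fδ)/sin δ ≈ 0.359.
p = a·p₁ + b·p₂ ≈ (0.658, 0.362, 0.660); φ = arcsin(p_z) ≈ 41.30°, λ = atan2(p_y, p_x) ≈ 28.83°.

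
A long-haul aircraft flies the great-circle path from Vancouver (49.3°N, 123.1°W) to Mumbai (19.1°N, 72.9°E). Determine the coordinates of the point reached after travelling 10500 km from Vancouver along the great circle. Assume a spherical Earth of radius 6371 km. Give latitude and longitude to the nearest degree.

≈ 34°N, 77°E

Convert each endpoint to a unit vector on the sphere (x = cos φ cos λ, y = cos φ sin λ, z = sin φ).
The central angle between the endpoints is δ = arccos(p₁·p₂) ≈ 1.922 rad (110.1°). The total great-circle distance is δ·R ≈ 1.922 × 6371 ≈ 12247 km, so the target fraction is f = 10500/12247 ≈ 0.857.
Interpolate at f ≈ 0.857 with slerp weights a = sin((1−f)δ)/sin δ ≈ 0.288, b = sin(fδ)/sin δ ≈ 1.062.
p = a·p₁ + b·p₂ ≈ (0.192, 0.802, 0.566); φ = arcsin(p_z) ≈ 34.48°, λ = atan2(p_y, p_x) ≈ 76.50°.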